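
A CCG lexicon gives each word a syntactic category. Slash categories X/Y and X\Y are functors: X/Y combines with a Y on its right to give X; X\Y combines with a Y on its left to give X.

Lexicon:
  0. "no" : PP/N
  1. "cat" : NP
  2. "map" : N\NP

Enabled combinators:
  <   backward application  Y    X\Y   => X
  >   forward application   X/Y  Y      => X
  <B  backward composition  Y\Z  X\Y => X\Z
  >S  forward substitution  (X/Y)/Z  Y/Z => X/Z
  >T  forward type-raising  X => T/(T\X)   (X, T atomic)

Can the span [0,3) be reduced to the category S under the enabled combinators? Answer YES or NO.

NO

PP/N NP N\NP
CKY chart[0,3] = {N/(N\PP), NP/(NP\PP), PP, PP/(PP\PP), S/(S\PP)}; S ∉ chart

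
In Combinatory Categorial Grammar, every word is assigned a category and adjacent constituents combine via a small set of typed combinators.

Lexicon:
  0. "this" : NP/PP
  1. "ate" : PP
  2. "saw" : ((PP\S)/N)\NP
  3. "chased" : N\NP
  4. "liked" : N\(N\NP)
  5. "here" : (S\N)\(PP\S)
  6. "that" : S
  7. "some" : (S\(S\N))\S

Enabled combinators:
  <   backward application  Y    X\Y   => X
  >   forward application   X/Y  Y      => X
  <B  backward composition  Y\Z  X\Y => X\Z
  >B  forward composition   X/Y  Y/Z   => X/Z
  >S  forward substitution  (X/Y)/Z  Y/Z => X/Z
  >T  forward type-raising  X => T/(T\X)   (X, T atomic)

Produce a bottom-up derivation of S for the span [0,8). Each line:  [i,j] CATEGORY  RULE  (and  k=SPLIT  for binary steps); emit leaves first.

[0,1] NP/PP  lex  "this"
[1,2] PP  lex  "ate"
[0,2] NP  >  k=1
[2,3] ((PP\S)/N)\NP  lex  "saw"
[0,3] (PP\S)/N  <  k=2
[3,4] N\NP  lex  "chased"
[4,5] N\(N\NP)  lex  "liked"
[3,5] N  <  k=4
[0,5] PP\S  >  k=3
[5,6] (S\N)\(PP\S)  lex  "here"
[0,6] S\N  <  k=5
[6,7] S  lex  "that"
[7,8] (S\(S\N))\S  lex  "some"
[6,8] S\(S\N)  <  k=7
[0,8] S  <  k=6

[0,8] S   <
  [0,6] S\N   <
    [0,5] PP\S   >
      [0,3] (PP\S)/N   <
        [0,2] NP   >
          [0,1] "this" : NP/PP
          [1,2] "ate" : PP
        [2,3] "saw" : ((PP\S)/N)\NP
      [3,5] N   <
        [3,4] "chased" : N\NP
        [4,5] "liked" : N\(N\NP)
    [5,6] "here" : (S\N)\(PP\S)
  [6,8] S\(S\N)   <
    [6,7] "that" : S
    [7,8] "some" : (S\(S\N))\S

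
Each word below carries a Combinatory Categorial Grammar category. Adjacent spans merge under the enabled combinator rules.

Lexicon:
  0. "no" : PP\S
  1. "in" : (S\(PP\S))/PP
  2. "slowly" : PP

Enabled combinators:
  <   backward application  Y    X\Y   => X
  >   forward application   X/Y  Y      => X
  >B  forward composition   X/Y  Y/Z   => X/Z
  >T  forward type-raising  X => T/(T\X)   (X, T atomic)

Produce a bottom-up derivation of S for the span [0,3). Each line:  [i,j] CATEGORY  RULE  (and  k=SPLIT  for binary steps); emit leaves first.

[0,1] PP\S  lex  "no"
[1,2] (S\(PP\S))/PP  lex  "in"
[2,3] PP  lex  "slowly"
[1,3] S\(PP\S)  >  k=2
[0,3] S  <  k=1

[0,3] S   <
  [0,1] "no" : PP\S
  [1,3] S\(PP\S)   >
    [1,2] "in" : (S\(PP\S))/PP
    [2,3] "slowly" : PP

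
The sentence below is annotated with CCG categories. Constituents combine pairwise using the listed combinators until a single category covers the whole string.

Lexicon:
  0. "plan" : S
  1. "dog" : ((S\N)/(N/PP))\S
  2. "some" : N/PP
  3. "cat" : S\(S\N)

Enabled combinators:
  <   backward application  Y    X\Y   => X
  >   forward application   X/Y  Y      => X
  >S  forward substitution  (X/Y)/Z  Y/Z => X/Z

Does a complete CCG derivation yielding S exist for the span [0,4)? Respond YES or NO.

YES

[0,4] S   <
  [0,3] S\N   >
    [0,2] (S\N)/(N/PP)   <
      [0,1] "plan" : S
      [1,2] "dog" : ((S\N)/(N/PP))\S
    [2,3] "some" : N/PP
  [3,4] "cat" : S\(S\N)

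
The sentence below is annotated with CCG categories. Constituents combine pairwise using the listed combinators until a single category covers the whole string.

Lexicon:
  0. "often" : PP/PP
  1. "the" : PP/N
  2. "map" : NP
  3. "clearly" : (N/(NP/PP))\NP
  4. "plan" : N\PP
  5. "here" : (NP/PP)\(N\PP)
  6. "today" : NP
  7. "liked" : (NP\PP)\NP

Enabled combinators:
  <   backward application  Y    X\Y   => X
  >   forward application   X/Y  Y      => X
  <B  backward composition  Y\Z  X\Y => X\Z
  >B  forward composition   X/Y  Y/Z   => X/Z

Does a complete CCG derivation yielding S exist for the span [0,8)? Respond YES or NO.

PP/PP PP/N NP (N/(NP/PP))\NP N\PP (NP/PP)\(N\PP) NP (NP\PP)\NP
CKY chart[0,8] = {NP}; S ∉ chart

NO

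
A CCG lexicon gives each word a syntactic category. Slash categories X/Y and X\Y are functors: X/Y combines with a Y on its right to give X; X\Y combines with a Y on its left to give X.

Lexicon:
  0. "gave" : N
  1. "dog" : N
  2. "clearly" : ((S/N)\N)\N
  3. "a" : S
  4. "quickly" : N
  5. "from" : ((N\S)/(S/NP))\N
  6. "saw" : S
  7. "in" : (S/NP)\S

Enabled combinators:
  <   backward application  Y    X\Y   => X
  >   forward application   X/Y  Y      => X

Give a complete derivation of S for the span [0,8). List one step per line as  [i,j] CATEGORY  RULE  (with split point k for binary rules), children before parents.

[0,8] S   >
  [0,3] S/N   <
    [0,1] "gave" : N
    [1,3] (S/N)\N   <
      [1,2] "dog" : N
      [2,3] "clearly" : ((S/N)\N)\N
  [3,8] N   <
    [3,4] "a" : S
    [4,8] N\S   >
      [4,6] (N\S)/(S/NP)   <
        [4,5] "quickly" : N
        [5,6] "from" : ((N\S)/(S/NP))\N
      [6,8] S/NP   <
        [6,7] "saw" : S
        [7,8] "in" : (S/NP)\S

[0,1] N  lex  "gave"
[1,2] N  lex  "dog"
[2,3] ((S/N)\N)\N  lex  "clearly"
[1,3] (S/N)\N  <  k=2
[0,3] S/N  <  k=1
[3,4] S  lex  "a"
[4,5] N  lex  "quickly"
[5,6] ((N\S)/(S/NP))\N  lex  "from"
[4,6] (N\S)/(S/NP)  <  k=5
[6,7] S  lex  "saw"
[7,8] (S/NP)\S  lex  "in"
[6,8] S/NP  <  k=7
[4,8] N\S  >  k=6
[3,8] N  <  k=4
[0,8] S  >  k=3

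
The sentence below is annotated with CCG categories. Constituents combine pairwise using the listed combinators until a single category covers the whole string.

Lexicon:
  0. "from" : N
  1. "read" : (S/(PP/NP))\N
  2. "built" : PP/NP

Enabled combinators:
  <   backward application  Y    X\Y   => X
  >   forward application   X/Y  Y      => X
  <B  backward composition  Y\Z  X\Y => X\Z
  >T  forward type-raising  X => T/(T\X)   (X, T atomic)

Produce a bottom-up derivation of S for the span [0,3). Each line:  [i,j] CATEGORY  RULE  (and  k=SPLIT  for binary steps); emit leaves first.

[0,1] N  lex  "from"
[1,2] (S/(PP/NP))\N  lex  "read"
[0,2] S/(PP/NP)  <  k=1
[2,3] PP/NP  lex  "built"
[0,3] S  >  k=2

[0,3] S   >
  [0,2] S/(PP/NP)   <
    [0,1] "from" : N
    [1,2] "read" : (S/(PP/NP))\N
  [2,3] "built" : PP/NP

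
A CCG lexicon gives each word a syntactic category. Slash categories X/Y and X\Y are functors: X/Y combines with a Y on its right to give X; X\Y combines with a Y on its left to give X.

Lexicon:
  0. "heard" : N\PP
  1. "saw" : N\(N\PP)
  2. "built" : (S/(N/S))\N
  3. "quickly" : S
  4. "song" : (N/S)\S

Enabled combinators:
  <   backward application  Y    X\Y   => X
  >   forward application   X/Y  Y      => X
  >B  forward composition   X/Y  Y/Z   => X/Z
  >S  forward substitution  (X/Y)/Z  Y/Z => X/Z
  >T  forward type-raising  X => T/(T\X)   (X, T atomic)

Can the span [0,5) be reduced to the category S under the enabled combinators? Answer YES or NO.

[0,5] S   >
  [0,3] S/(N/S)   <
    [0,2] N   <
      [0,1] "heard" : N\PP
      [1,2] "saw" : N\(N\PP)
    [2,3] "built" : (S/(N/S))\N
  [3,5] N/S   <
    [3,4] "quickly" : S
    [4,5] "song" : (N/S)\S

YES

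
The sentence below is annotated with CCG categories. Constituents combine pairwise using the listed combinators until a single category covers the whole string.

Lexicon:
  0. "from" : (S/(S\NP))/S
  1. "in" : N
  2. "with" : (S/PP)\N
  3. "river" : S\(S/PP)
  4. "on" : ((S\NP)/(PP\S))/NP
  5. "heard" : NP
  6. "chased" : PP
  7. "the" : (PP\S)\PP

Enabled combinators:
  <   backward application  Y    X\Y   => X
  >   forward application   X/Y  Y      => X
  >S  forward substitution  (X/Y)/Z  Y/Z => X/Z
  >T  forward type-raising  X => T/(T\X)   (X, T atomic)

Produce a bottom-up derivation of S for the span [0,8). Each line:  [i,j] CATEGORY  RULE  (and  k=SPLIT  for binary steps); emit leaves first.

[0,1] (S/(S\NP))/S  lex  "from"
[1,2] N  lex  "in"
[2,3] (S/PP)\N  lex  "with"
[1,3] S/PP  <  k=2
[3,4] S\(S/PP)  lex  "river"
[1,4] S  <  k=3
[0,4] S/(S\NP)  >  k=1
[4,5] ((S\NP)/(PP\S))/NP  lex  "on"
[5,6] NP  lex  "heard"
[4,6] (S\NP)/(PP\S)  >  k=5
[6,7] PP  lex  "chased"
[7,8] (PP\S)\PP  lex  "the"
[6,8] PP\S  <  k=7
[4,8] S\NP  >  k=6
[0,8] S  >  k=4

[0,8] S   >
  [0,4] S/(S\NP)   >
    [0,1] "from" : (S/(S\NP))/S
    [1,4] S   <
      [1,3] S/PP   <
        [1,2] "in" : N
        [2,3] "with" : (S/PP)\N
      [3,4] "river" : S\(S/PP)
  [4,8] S\NP   >
    [4,6] (S\NP)/(PP\S)   >
      [4,5] "on" : ((S\NP)/(PP\S))/NP
      [5,6] "heard" : NP
    [6,8] PP\S   <
      [6,7] "chased" : PP
      [7,8] "the" : (PP\S)\PP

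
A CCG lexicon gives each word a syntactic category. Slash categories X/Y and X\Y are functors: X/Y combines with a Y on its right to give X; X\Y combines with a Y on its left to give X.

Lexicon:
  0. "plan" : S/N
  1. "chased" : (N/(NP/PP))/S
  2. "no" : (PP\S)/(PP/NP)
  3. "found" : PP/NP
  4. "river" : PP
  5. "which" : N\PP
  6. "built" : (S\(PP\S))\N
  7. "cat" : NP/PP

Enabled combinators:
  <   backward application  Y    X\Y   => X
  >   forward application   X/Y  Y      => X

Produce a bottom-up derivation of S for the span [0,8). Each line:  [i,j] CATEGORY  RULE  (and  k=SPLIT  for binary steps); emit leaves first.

[0,8] S   >
  [0,1] "plan" : S/N
  [1,8] N   >
    [1,7] N/(NP/PP)   >
      [1,2] "chased" : (N/(NP/PP))/S
      [2,7] S   <
        [2,4] PP\S   >
          [2,3] "no" : (PP\S)/(PP/NP)
          [3,4] "found" : PP/NP
        [4,7] S\(PP\S)   <
          [4,6] N   <
            [4,5] "river" : PP
            [5,6] "which" : N\PP
          [6,7] "built" : (S\(PP\S))\N
    [7,8] "cat" : NP/PP

[0,1] S/N  lex  "plan"
[1,2] (N/(NP/PP))/S  lex  "chased"
[2,3] (PP\S)/(PP/NP)  lex  "no"
[3,4] PP/NP  lex  "found"
[2,4] PP\S  >  k=3
[4,5] PP  lex  "river"
[5,6] N\PP  lex  "which"
[4,6] N  <  k=5
[6,7] (S\(PP\S))\N  lex  "built"
[4,7] S\(PP\S)  <  k=6
[2,7] S  <  k=4
[1,7] N/(NP/PP)  >  k=2
[7,8] NP/PP  lex  "cat"
[1,8] N  >  k=7
[0,8] S  >  k=1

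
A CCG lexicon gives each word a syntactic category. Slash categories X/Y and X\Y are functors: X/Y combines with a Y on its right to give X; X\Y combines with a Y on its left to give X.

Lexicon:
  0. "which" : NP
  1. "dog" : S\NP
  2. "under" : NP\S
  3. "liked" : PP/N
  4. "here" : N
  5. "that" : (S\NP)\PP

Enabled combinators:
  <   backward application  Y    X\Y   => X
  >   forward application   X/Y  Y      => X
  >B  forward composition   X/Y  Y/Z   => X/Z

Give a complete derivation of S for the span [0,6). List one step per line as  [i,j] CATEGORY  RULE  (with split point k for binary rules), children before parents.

[0,6] S   <
  [0,3] NP   <
    [0,2] S   <
      [0,1] "which" : NP
      [1,2] "dog" : S\NP
    [2,3] "under" : NP\S
  [3,6] S\NP   <
    [3,5] PP   >
      [3,4] "liked" : PP/N
      [4,5] "here" : N
    [5,6] "that" : (S\NP)\PP

[0,1] NP  lex  "which"
[1,2] S\NP  lex  "dog"
[0,2] S  <  k=1
[2,3] NP\S  lex  "under"
[0,3] NP  <  k=2
[3,4] PP/N  lex  "liked"
[4,5] N  lex  "here"
[3,5] PP  >  k=4
[5,6] (S\NP)\PP  lex  "that"
[3,6] S\NP  <  k=5
[0,6] S  <  k=3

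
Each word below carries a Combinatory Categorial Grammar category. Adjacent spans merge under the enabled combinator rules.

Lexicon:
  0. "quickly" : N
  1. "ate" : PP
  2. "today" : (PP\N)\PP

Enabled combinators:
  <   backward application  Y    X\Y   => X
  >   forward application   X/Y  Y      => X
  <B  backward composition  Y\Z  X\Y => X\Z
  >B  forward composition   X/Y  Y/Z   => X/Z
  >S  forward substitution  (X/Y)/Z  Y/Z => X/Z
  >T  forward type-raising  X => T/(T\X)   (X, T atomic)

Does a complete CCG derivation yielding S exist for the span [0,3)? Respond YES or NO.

N PP (PP\N)\PP
CKY chart[0,3] = {N/(N\PP), NP/(NP\PP), PP, PP/(PP\PP), S/(S\PP)}; S ∉ chart

NO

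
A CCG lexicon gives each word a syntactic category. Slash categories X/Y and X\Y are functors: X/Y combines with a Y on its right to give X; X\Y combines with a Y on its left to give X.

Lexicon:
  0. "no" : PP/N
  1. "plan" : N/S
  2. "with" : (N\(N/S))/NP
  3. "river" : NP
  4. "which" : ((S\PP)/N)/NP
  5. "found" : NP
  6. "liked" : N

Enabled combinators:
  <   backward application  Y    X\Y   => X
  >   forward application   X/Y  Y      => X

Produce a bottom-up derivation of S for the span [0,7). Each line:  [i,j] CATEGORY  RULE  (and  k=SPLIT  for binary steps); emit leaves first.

[0,7] S   <
  [0,4] PP   >
    [0,1] "no" : PP/N
    [1,4] N   <
      [1,2] "plan" : N/S
      [2,4] N\(N/S)   >
        [2,3] "with" : (N\(N/S))/NP
        [3,4] "river" : NP
  [4,7] S\PP   >
    [4,6] (S\PP)/N   >
      [4,5] "which" : ((S\PP)/N)/NP
      [5,6] "found" : NP
    [6,7] "liked" : N

[0,1] PP/N  lex  "no"
[1,2] N/S  lex  "plan"
[2,3] (N\(N/S))/NP  lex  "with"
[3,4] NP  lex  "river"
[2,4] N\(N/S)  >  k=3
[1,4] N  <  k=2
[0,4] PP  >  k=1
[4,5] ((S\PP)/N)/NP  lex  "which"
[5,6] NP  lex  "found"
[4,6] (S\PP)/N  >  k=5
[6,7] N  lex  "liked"
[4,7] S\PP  >  k=6
[0,7] S  <  k=4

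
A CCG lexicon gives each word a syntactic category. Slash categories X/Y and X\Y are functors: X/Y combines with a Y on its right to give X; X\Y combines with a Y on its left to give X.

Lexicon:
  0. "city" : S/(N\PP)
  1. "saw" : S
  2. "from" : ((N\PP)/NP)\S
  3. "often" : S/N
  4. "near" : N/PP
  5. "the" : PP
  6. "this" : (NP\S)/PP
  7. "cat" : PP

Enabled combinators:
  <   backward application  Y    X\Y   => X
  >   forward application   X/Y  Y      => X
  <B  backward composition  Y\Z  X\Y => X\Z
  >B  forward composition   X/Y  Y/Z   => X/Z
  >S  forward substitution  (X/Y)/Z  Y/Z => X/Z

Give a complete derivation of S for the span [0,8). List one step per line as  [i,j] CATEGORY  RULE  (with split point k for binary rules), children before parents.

[0,1] S/(N\PP)  lex  "city"
[1,2] S  lex  "saw"
[2,3] ((N\PP)/NP)\S  lex  "from"
[1,3] (N\PP)/NP  <  k=2
[3,4] S/N  lex  "often"
[4,5] N/PP  lex  "near"
[5,6] PP  lex  "the"
[4,6] N  >  k=5
[3,6] S  >  k=4
[6,7] (NP\S)/PP  lex  "this"
[7,8] PP  lex  "cat"
[6,8] NP\S  >  k=7
[3,8] NP  <  k=6
[1,8] N\PP  >  k=3
[0,8] S  >  k=1

[0,8] S   >
  [0,1] "city" : S/(N\PP)
  [1,8] N\PP   >
    [1,3] (N\PP)/NP   <
      [1,2] "saw" : S
      [2,3] "from" : ((N\PP)/NP)\S
    [3,8] NP   <
      [3,6] S   >
        [3,4] "often" : S/N
        [4,6] N   >
          [4,5] "near" : N/PP
          [5,6] "the" : PP
      [6,8] NP\S   >
        [6,7] "this" : (NP\S)/PP
        [7,8] "cat" : PP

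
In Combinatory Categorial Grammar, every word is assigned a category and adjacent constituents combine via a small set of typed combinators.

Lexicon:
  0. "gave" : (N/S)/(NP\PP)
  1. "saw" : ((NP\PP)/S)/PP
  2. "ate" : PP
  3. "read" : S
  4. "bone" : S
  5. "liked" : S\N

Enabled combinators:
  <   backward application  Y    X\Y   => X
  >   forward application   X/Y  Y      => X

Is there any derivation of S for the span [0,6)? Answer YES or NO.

YES

[0,6] S   <
  [0,5] N   >
    [0,4] N/S   >
      [0,1] "gave" : (N/S)/(NP\PP)
      [1,4] NP\PP   >
        [1,3] (NP\PP)/S   >
          [1,2] "saw" : ((NP\PP)/S)/PP
          [2,3] "ate" : PP
        [3,4] "read" : S
    [4,5] "bone" : S
  [5,6] "liked" : S\N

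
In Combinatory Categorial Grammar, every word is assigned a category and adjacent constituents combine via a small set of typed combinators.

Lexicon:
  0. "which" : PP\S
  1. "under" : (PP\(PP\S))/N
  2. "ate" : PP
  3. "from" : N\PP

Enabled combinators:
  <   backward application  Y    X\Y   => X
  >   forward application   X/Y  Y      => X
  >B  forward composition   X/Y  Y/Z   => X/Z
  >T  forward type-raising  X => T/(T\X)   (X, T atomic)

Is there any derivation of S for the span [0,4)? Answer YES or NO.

PP\S (PP\(PP\S))/N PP N\PP
CKY chart[0,4] = {N/(N\PP), NP/(NP\PP), PP, PP/(PP\PP), S/(S\PP)}; S ∉ chart

NO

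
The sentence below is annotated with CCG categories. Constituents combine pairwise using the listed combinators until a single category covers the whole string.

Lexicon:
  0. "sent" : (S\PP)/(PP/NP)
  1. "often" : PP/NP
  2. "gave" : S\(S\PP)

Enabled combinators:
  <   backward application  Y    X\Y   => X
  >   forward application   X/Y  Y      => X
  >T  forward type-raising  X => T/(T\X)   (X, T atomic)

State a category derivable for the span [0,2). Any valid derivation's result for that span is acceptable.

[0,3] S   <
  [0,2] S\PP   >
    [0,1] "sent" : (S\PP)/(PP/NP)
    [1,2] "often" : PP/NP
  [2,3] "gave" : S\(S\PP)

S\PP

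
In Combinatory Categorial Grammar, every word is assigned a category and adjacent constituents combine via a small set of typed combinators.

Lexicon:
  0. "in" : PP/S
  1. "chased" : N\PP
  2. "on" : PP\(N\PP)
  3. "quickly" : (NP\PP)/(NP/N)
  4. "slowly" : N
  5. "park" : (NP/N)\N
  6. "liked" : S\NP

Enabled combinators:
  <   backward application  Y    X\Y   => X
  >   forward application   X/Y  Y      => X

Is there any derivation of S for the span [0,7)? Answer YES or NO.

NO

PP/S N\PP PP\(N\PP) (NP\PP)/(NP/N) N (NP/N)\N S\NP
CKY chart[0,7] = {PP}; S ∉ chart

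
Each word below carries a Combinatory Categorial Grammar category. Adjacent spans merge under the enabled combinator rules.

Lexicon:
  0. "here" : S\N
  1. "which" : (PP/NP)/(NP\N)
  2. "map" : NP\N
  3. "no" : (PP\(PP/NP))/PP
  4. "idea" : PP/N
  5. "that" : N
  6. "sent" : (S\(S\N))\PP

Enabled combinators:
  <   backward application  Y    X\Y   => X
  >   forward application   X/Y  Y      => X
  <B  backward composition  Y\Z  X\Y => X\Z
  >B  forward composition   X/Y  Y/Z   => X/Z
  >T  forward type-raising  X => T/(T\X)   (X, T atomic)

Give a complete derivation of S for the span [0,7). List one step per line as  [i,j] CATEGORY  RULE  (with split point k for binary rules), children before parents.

[0,1] S\N  lex  "here"
[1,2] (PP/NP)/(NP\N)  lex  "which"
[2,3] NP\N  lex  "map"
[1,3] PP/NP  >  k=2
[3,4] (PP\(PP/NP))/PP  lex  "no"
[4,5] PP/N  lex  "idea"
[5,6] N  lex  "that"
[4,6] PP  >  k=5
[3,6] PP\(PP/NP)  >  k=4
[1,6] PP  <  k=3
[6,7] (S\(S\N))\PP  lex  "sent"
[1,7] S\(S\N)  <  k=6
[0,7] S  <  k=1

[0,7] S   <
  [0,1] "here" : S\N
  [1,7] S\(S\N)   <
    [1,6] PP   <
      [1,3] PP/NP   >
        [1,2] "which" : (PP/NP)/(NP\N)
        [2,3] "map" : NP\N
      [3,6] PP\(PP/NP)   >
        [3,4] "no" : (PP\(PP/NP))/PP
        [4,6] PP   >
          [4,5] "idea" : PP/N
          [5,6] "that" : N
    [6,7] "sent" : (S\(S\N))\PP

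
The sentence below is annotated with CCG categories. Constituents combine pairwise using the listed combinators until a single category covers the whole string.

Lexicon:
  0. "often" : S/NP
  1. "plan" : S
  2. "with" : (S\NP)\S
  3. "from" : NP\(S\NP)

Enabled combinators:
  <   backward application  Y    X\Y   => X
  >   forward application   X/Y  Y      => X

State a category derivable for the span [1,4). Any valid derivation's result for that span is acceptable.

NP

[0,4] S   >
  [0,1] "often" : S/NP
  [1,4] NP   <
    [1,3] S\NP   <
      [1,2] "plan" : S
      [2,3] "with" : (S\NP)\S
    [3,4] "from" : NP\(S\NP)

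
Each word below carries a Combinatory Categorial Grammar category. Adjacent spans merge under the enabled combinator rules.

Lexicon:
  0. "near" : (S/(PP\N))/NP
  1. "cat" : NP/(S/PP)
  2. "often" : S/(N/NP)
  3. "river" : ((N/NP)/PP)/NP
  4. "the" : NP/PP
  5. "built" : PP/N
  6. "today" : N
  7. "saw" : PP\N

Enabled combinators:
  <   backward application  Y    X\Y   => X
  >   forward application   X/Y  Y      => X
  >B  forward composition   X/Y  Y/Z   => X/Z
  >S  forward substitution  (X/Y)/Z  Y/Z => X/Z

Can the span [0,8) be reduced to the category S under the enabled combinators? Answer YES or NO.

[0,8] S   >
  [0,7] S/(PP\N)   >
    [0,1] "near" : (S/(PP\N))/NP
    [1,7] NP   >
      [1,2] "cat" : NP/(S/PP)
      [2,7] S/PP   >B
        [2,3] "often" : S/(N/NP)
        [3,7] (N/NP)/PP   >
          [3,4] "river" : ((N/NP)/PP)/NP
          [4,7] NP   >
            [4,5] "the" : NP/PP
            [5,7] PP   >
              [5,6] "built" : PP/N
              [6,7] "today" : N
  [7,8] "saw" : PP\N

YES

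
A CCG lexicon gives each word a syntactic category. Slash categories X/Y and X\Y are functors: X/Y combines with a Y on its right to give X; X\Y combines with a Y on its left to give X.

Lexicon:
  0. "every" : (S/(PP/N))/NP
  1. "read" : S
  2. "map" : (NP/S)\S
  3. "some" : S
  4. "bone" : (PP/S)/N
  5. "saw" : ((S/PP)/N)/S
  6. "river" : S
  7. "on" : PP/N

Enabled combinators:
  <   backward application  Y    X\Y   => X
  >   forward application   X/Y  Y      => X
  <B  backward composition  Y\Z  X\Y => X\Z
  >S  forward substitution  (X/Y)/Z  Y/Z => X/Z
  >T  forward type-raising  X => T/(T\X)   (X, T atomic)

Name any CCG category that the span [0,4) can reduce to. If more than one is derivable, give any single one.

S/(PP/N)

[0,8] S   >
  [0,4] S/(PP/N)   >
    [0,1] "every" : (S/(PP/N))/NP
    [1,4] NP   >
      [1,3] NP/S   <
        [1,2] "read" : S
        [2,3] "map" : (NP/S)\S
      [3,4] "some" : S
  [4,8] PP/N   >S
    [4,5] "bone" : (PP/S)/N
    [5,8] S/N   >S
      [5,7] (S/PP)/N   >
        [5,6] "saw" : ((S/PP)/N)/S
        [6,7] "river" : S
      [7,8] "on" : PP/N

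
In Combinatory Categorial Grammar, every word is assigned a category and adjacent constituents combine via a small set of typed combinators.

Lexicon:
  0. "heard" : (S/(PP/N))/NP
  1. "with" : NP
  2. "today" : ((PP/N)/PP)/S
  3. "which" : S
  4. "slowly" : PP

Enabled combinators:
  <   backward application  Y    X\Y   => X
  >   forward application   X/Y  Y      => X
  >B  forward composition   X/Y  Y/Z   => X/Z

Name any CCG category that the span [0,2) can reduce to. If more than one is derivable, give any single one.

[0,5] S   >
  [0,4] S/PP   >B
    [0,2] S/(PP/N)   >
      [0,1] "heard" : (S/(PP/N))/NP
      [1,2] "with" : NP
    [2,4] (PP/N)/PP   >
      [2,3] "today" : ((PP/N)/PP)/S
      [3,4] "which" : S
  [4,5] "slowly" : PP

S/(PP/N)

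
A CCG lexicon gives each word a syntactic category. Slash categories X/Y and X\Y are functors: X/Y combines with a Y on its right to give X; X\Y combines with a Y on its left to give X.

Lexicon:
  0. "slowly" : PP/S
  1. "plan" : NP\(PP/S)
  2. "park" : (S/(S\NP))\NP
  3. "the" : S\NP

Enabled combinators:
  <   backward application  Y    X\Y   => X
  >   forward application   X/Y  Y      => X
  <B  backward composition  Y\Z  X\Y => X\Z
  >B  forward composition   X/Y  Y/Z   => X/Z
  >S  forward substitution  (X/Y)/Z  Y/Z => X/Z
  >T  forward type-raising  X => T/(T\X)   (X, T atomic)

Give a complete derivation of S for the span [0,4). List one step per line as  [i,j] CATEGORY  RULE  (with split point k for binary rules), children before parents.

[0,1] PP/S  lex  "slowly"
[1,2] NP\(PP/S)  lex  "plan"
[0,2] NP  <  k=1
[2,3] (S/(S\NP))\NP  lex  "park"
[0,3] S/(S\NP)  <  k=2
[3,4] S\NP  lex  "the"
[0,4] S  >  k=3

[0,4] S   >
  [0,3] S/(S\NP)   <
    [0,2] NP   <
      [0,1] "slowly" : PP/S
      [1,2] "plan" : NP\(PP/S)
    [2,3] "park" : (S/(S\NP))\NP
  [3,4] "the" : S\NP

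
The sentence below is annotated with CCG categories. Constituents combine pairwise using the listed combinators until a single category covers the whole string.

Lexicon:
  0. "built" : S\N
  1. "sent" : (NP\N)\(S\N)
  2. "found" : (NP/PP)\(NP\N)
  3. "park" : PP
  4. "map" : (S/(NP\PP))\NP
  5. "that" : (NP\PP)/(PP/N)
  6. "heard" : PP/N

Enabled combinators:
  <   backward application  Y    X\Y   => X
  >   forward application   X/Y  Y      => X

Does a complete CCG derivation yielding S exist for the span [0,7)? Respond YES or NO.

YES

[0,7] S   >
  [0,5] S/(NP\PP)   <
    [0,4] NP   >
      [0,3] NP/PP   <
        [0,2] NP\N   <
          [0,1] "built" : S\N
          [1,2] "sent" : (NP\N)\(S\N)
        [2,3] "found" : (NP/PP)\(NP\N)
      [3,4] "park" : PP
    [4,5] "map" : (S/(NP\PP))\NP
  [5,7] NP\PP   >
    [5,6] "that" : (NP\PP)/(PP/N)
    [6,7] "heard" : PP/N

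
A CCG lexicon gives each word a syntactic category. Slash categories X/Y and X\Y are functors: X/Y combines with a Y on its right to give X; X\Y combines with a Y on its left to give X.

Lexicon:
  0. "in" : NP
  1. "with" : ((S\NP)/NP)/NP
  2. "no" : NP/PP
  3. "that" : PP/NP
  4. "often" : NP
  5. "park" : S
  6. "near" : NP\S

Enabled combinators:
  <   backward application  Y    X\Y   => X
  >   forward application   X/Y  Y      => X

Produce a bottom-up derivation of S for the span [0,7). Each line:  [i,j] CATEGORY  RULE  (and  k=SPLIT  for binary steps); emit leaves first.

[0,1] NP  lex  "in"
[1,2] ((S\NP)/NP)/NP  lex  "with"
[2,3] NP/PP  lex  "no"
[3,4] PP/NP  lex  "that"
[4,5] NP  lex  "often"
[3,5] PP  >  k=4
[2,5] NP  >  k=3
[1,5] (S\NP)/NP  >  k=2
[5,6] S  lex  "park"
[6,7] NP\S  lex  "near"
[5,7] NP  <  k=6
[1,7] S\NP  >  k=5
[0,7] S  <  k=1

[0,7] S   <
  [0,1] "in" : NP
  [1,7] S\NP   >
    [1,5] (S\NP)/NP   >
      [1,2] "with" : ((S\NP)/NP)/NP
      [2,5] NP   >
        [2,3] "no" : NP/PP
        [3,5] PP   >
          [3,4] "that" : PP/NP
          [4,5] "often" : NP
    [5,7] NP   <
      [5,6] "park" : S
      [6,7] "near" : NP\S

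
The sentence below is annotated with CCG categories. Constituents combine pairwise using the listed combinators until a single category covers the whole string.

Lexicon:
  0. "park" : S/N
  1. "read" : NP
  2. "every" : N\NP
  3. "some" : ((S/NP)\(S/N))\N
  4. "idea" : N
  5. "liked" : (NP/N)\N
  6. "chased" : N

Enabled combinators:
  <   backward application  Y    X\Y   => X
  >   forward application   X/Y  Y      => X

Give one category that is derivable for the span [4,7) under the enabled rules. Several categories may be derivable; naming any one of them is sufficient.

NP

[0,7] S   >
  [0,4] S/NP   <
    [0,1] "park" : S/N
    [1,4] (S/NP)\(S/N)   <
      [1,3] N   <
        [1,2] "read" : NP
        [2,3] "every" : N\NP
      [3,4] "some" : ((S/NP)\(S/N))\N
  [4,7] NP   >
    [4,6] NP/N   <
      [4,5] "idea" : N
      [5,6] "liked" : (NP/N)\N
    [6,7] "chased" : N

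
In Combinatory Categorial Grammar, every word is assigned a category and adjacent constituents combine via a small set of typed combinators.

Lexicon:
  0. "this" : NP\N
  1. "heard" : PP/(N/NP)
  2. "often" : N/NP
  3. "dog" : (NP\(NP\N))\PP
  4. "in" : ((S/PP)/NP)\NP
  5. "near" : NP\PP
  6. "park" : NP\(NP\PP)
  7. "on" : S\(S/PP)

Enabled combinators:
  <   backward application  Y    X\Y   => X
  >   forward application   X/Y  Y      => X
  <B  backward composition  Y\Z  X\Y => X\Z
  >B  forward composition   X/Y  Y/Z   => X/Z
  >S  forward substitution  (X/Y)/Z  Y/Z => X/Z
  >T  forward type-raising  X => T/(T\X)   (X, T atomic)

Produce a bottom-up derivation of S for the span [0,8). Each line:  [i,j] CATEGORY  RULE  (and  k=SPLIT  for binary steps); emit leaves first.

[0,1] NP\N  lex  "this"
[1,2] PP/(N/NP)  lex  "heard"
[2,3] N/NP  lex  "often"
[1,3] PP  >  k=2
[3,4] (NP\(NP\N))\PP  lex  "dog"
[1,4] NP\(NP\N)  <  k=3
[0,4] NP  <  k=1
[4,5] ((S/PP)/NP)\NP  lex  "in"
[0,5] (S/PP)/NP  <  k=4
[5,6] NP\PP  lex  "near"
[6,7] NP\(NP\PP)  lex  "park"
[5,7] NP  <  k=6
[0,7] S/PP  >  k=5
[7,8] S\(S/PP)  lex  "on"
[0,8] S  <  k=7

[0,8] S   <
  [0,7] S/PP   >
    [0,5] (S/PP)/NP   <
      [0,4] NP   <
        [0,1] "this" : NP\N
        [1,4] NP\(NP\N)   <
          [1,3] PP   >
            [1,2] "heard" : PP/(N/NP)
            [2,3] "often" : N/NP
          [3,4] "dog" : (NP\(NP\N))\PP
      [4,5] "in" : ((S/PP)/NP)\NP
    [5,7] NP   <
      [5,6] "near" : NP\PP
      [6,7] "park" : NP\(NP\PP)
  [7,8] "on" : S\(S/PP)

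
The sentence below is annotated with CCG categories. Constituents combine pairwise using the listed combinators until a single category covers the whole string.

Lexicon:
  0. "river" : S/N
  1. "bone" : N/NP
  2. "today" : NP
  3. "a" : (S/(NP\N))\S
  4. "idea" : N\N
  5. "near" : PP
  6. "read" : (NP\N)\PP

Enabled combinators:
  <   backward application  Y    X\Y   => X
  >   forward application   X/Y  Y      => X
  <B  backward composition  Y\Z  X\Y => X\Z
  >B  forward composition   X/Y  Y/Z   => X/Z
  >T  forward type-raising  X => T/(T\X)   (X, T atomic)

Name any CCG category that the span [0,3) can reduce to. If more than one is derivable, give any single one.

[0,7] S   >
  [0,4] S/(NP\N)   <
    [0,3] S   >
      [0,1] "river" : S/N
      [1,3] N   >
        [1,2] "bone" : N/NP
        [2,3] "today" : NP
    [3,4] "a" : (S/(NP\N))\S
  [4,7] NP\N   <B
    [4,5] "idea" : N\N
    [5,7] NP\N   <
      [5,6] "near" : PP
      [6,7] "read" : (NP\N)\PP

S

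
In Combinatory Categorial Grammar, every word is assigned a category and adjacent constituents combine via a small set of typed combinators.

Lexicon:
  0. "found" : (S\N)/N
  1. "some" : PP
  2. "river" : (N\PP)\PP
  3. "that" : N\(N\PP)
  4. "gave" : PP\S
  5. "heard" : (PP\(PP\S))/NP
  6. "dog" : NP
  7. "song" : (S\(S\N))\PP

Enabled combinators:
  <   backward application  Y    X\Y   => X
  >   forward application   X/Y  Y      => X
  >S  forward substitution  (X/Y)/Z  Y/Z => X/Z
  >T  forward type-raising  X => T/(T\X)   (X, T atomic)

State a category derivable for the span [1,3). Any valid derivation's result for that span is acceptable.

[0,8] S   <
  [0,4] S\N   >
    [0,1] "found" : (S\N)/N
    [1,4] N   <
      [1,3] N\PP   <
        [1,2] "some" : PP
        [2,3] "river" : (N\PP)\PP
      [3,4] "that" : N\(N\PP)
  [4,8] S\(S\N)   <
    [4,7] PP   <
      [4,5] "gave" : PP\S
      [5,7] PP\(PP\S)   >
        [5,6] "heard" : (PP\(PP\S))/NP
        [6,7] "dog" : NP
    [7,8] "song" : (S\(S\N))\PP

N\PP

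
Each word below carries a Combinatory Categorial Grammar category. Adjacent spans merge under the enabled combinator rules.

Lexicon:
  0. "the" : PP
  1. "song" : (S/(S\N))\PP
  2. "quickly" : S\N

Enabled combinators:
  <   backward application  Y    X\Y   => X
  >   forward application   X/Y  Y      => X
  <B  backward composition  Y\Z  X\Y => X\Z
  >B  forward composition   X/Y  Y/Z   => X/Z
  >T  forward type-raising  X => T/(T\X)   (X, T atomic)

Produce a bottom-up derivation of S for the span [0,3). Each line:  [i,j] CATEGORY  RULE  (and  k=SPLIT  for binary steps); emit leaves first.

[0,1] PP  lex  "the"
[1,2] (S/(S\N))\PP  lex  "song"
[0,2] S/(S\N)  <  k=1
[2,3] S\N  lex  "quickly"
[0,3] S  >  k=2

[0,3] S   >
  [0,2] S/(S\N)   <
    [0,1] "the" : PP
    [1,2] "song" : (S/(S\N))\PP
  [2,3] "quickly" : S\N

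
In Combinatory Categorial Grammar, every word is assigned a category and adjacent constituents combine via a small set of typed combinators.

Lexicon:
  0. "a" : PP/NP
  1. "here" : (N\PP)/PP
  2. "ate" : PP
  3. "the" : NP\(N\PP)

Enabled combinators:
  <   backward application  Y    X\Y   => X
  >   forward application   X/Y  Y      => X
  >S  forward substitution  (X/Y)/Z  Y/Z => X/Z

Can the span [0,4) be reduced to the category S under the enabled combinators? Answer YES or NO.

NO

PP/NP (N\PP)/PP PP NP\(N\PP)
CKY chart[0,4] = {PP}; S ∉ chart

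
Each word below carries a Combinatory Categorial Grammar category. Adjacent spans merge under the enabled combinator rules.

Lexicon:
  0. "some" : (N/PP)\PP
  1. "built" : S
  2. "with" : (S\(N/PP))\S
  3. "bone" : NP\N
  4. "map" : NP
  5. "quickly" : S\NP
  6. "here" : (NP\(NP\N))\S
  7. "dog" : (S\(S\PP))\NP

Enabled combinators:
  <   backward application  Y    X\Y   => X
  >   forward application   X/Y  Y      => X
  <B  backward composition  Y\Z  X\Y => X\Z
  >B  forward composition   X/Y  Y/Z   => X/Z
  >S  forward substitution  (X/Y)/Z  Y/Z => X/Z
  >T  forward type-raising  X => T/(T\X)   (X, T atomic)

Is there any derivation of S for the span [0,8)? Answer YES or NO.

YES

[0,8] S   <
  [0,3] S\PP   <B
    [0,1] "some" : (N/PP)\PP
    [1,3] S\(N/PP)   <
      [1,2] "built" : S
      [2,3] "with" : (S\(N/PP))\S
  [3,8] S\(S\PP)   <
    [3,7] NP   <
      [3,4] "bone" : NP\N
      [4,7] NP\(NP\N)   <
        [4,6] S   >
          [4,5] S/(S\NP)   >T
            [4,5] "map" : NP
          [5,6] "quickly" : S\NP
        [6,7] "here" : (NP\(NP\N))\S
    [7,8] "dog" : (S\(S\PP))\NP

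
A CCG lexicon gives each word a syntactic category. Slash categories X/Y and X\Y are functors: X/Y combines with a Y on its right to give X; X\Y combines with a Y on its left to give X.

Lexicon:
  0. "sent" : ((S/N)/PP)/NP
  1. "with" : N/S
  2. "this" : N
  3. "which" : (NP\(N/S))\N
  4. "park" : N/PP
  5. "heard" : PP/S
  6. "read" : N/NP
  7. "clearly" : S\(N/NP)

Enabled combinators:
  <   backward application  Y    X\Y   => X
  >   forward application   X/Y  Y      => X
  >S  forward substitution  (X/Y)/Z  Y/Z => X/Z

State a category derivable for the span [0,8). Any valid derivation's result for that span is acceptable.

[0,8] S   >
  [0,5] S/PP   >S
    [0,4] (S/N)/PP   >
      [0,1] "sent" : ((S/N)/PP)/NP
      [1,4] NP   <
        [1,2] "with" : N/S
        [2,4] NP\(N/S)   <
          [2,3] "this" : N
          [3,4] "which" : (NP\(N/S))\N
    [4,5] "park" : N/PP
  [5,8] PP   >
    [5,6] "heard" : PP/S
    [6,8] S   <
      [6,7] "read" : N/NP
      [7,8] "clearly" : S\(N/NP)

S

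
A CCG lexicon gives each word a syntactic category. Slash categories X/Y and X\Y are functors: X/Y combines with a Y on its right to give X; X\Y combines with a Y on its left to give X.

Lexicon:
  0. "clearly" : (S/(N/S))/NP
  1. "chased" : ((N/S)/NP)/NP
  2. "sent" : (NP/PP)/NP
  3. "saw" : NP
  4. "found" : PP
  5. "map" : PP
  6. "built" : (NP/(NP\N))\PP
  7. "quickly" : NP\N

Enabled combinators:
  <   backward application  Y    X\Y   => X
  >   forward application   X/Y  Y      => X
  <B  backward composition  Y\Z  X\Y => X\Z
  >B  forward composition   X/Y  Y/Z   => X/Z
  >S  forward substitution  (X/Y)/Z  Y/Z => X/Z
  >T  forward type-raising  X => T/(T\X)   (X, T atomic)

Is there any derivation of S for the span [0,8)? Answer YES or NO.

YES

[0,8] S   >
  [0,5] S/NP   >S
    [0,1] "clearly" : (S/(N/S))/NP
    [1,5] (N/S)/NP   >
      [1,2] "chased" : ((N/S)/NP)/NP
      [2,5] NP   >
        [2,4] NP/PP   >
          [2,3] "sent" : (NP/PP)/NP
          [3,4] "saw" : NP
        [4,5] "found" : PP
  [5,8] NP   >
    [5,7] NP/(NP\N)   <
      [5,6] "map" : PP
      [6,7] "built" : (NP/(NP\N))\PP
    [7,8] "quickly" : NP\N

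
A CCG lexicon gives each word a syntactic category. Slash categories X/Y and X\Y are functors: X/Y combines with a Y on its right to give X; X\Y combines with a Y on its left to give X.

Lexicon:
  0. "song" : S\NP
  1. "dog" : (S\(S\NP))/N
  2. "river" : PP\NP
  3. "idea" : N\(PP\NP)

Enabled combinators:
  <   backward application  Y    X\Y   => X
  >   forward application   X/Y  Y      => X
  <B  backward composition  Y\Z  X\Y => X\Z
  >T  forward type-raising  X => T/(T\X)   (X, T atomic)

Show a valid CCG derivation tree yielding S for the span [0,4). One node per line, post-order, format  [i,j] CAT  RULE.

[0,1] S\NP  lex  "song"
[1,2] (S\(S\NP))/N  lex  "dog"
[2,3] PP\NP  lex  "river"
[3,4] N\(PP\NP)  lex  "idea"
[2,4] N  <  k=3
[1,4] S\(S\NP)  >  k=2
[0,4] S  <  k=1

[0,4] S   <
  [0,1] "song" : S\NP
  [1,4] S\(S\NP)   >
    [1,2] "dog" : (S\(S\NP))/N
    [2,4] N   <
      [2,3] "river" : PP\NP
      [3,4] "idea" : N\(PP\NP)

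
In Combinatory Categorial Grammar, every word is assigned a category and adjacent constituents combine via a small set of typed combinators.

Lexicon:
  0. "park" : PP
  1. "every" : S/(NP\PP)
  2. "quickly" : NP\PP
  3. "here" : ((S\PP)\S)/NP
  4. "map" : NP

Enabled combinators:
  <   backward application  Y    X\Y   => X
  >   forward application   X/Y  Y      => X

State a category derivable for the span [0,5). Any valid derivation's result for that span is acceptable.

S

[0,5] S   <
  [0,1] "park" : PP
  [1,5] S\PP   <
    [1,3] S   >
      [1,2] "every" : S/(NP\PP)
      [2,3] "quickly" : NP\PP
    [3,5] (S\PP)\S   >
      [3,4] "here" : ((S\PP)\S)/NP
      [4,5] "map" : NP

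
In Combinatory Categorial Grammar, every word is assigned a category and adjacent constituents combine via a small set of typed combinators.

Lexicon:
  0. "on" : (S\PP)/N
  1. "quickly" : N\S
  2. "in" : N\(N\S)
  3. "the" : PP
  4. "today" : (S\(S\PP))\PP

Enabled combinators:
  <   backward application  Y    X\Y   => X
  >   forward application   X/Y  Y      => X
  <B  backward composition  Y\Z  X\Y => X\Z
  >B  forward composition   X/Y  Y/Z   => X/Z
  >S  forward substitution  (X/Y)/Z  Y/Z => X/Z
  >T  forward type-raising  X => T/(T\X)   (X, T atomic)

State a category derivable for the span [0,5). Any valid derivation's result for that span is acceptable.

S

[0,5] S   <
  [0,3] S\PP   >
    [0,1] "on" : (S\PP)/N
    [1,3] N   <
      [1,2] "quickly" : N\S
      [2,3] "in" : N\(N\S)
  [3,5] S\(S\PP)   <
    [3,4] "the" : PP
    [4,5] "today" : (S\(S\PP))\PP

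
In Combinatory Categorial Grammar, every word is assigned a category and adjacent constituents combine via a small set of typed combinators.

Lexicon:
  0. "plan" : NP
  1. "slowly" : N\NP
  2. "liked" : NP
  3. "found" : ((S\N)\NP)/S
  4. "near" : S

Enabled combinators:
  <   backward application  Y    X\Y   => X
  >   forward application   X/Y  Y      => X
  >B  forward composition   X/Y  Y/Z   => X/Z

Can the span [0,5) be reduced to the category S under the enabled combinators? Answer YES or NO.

[0,5] S   <
  [0,2] N   <
    [0,1] "plan" : NP
    [1,2] "slowly" : N\NP
  [2,5] S\N   <
    [2,3] "liked" : NP
    [3,5] (S\N)\NP   >
      [3,4] "found" : ((S\N)\NP)/S
      [4,5] "near" : S

YES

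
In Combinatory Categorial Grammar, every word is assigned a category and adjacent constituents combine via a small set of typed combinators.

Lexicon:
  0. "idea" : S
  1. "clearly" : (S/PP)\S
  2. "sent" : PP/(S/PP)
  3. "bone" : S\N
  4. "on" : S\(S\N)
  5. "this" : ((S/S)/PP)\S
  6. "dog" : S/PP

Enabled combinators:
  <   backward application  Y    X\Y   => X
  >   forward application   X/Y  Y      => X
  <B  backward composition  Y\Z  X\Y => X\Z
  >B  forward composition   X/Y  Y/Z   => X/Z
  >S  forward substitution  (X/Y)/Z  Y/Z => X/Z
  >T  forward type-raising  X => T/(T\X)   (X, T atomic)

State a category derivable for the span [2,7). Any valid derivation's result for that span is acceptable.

[0,7] S   >
  [0,2] S/PP   <
    [0,1] "idea" : S
    [1,2] "clearly" : (S/PP)\S
  [2,7] PP   >
    [2,3] "sent" : PP/(S/PP)
    [3,7] S/PP   >S
      [3,6] (S/S)/PP   <
        [3,5] S   <
          [3,4] "bone" : S\N
          [4,5] "on" : S\(S\N)
        [5,6] "this" : ((S/S)/PP)\S
      [6,7] "dog" : S/PP

PP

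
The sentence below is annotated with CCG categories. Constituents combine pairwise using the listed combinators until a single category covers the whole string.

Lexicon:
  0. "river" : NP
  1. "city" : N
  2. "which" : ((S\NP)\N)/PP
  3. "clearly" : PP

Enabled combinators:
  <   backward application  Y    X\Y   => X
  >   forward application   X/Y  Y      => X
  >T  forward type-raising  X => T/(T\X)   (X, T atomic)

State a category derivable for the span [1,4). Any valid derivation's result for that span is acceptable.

S\NP

[0,4] S   <
  [0,1] "river" : NP
  [1,4] S\NP   <
    [1,2] "city" : N
    [2,4] (S\NP)\N   >
      [2,3] "which" : ((S\NP)\N)/PP
      [3,4] "clearly" : PP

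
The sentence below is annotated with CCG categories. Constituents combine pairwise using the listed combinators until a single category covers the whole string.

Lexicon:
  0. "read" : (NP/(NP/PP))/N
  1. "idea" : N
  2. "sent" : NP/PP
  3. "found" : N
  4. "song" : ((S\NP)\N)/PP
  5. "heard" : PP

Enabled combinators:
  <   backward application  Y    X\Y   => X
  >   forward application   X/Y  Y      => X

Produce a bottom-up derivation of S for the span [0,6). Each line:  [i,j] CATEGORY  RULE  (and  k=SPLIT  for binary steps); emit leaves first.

[0,6] S   <
  [0,3] NP   >
    [0,2] NP/(NP/PP)   >
      [0,1] "read" : (NP/(NP/PP))/N
      [1,2] "idea" : N
    [2,3] "sent" : NP/PP
  [3,6] S\NP   <
    [3,4] "found" : N
    [4,6] (S\NP)\N   >
      [4,5] "song" : ((S\NP)\N)/PP
      [5,6] "heard" : PP

[0,1] (NP/(NP/PP))/N  lex  "read"
[1,2] N  lex  "idea"
[0,2] NP/(NP/PP)  >  k=1
[2,3] NP/PP  lex  "sent"
[0,3] NP  >  k=2
[3,4] N  lex  "found"
[4,5] ((S\NP)\N)/PP  lex  "song"
[5,6] PP  lex  "heard"
[4,6] (S\NP)\N  >  k=5
[3,6] S\NP  <  k=4
[0,6] S  <  k=3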